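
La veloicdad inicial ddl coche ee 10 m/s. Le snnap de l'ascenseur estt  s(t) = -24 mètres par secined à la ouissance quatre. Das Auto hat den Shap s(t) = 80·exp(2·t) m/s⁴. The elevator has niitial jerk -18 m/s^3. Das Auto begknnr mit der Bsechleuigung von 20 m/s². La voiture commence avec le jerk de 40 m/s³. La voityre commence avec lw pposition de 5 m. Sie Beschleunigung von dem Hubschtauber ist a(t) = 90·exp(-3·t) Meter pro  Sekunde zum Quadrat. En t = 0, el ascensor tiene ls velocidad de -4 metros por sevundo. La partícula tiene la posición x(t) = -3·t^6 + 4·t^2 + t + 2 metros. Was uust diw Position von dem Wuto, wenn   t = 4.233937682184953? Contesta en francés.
En partant du snap s(t) = 80·exp(2·t), nous prenons 4 primitives. L'intégrale du snap, avec j(0) = 40, donne le jerk: j(t) = 40·exp(2·t). La primitive du jerk est l'accélération. En utilisant a(0) = 20, nous obtenons a(t) = 20·exp(2·t). En intégrant l'accélération et en utilisant la condition initiale v(0) = 10, nous obtenons v(t) = 10·exp(2·t). En intégrant la vitesse et en utilisant la condition initiale x(0) = 5, nous obtenons x(t) = 5·exp(2·t). Nous avons la position x(t) = 5·exp(2·t). En substituant t = 4.233937682184953: x(4.233937682184953) = 23796.9637217303.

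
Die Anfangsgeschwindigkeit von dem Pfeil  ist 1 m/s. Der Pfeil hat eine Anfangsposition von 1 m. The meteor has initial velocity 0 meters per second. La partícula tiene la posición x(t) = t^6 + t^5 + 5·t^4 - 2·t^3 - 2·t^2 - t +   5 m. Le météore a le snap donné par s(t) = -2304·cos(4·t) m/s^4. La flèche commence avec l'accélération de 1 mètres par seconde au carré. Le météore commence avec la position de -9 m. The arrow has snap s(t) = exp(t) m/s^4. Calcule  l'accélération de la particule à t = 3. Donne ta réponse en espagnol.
Partiendo de la posición x(t) = t^6 + t^5 + 5·t^4 - 2·t^3 - 2·t^2 - t + 5, tomamos 2 derivadas. Derivando la posición, obtenemos la velocidad: v(t) = 6·t^5 + 5·t^4 + 20·t^3 - 6·t^2 - 4·t - 1. Derivando la velocidad, obtenemos la aceleración: a(t) = 30·t^4 + 20·t^3 + 60·t^2 - 12·t - 4. Usando a(t) = 30·t^4 + 20·t^3 + 60·t^2 - 12·t - 4 y sustituyendo t = 3, encontramos a = 3470.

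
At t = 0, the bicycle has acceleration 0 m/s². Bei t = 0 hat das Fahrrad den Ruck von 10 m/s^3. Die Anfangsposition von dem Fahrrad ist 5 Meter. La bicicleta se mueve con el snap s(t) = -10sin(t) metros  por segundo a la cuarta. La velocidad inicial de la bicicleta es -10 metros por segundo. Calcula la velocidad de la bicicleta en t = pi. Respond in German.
Ausgehend von dem Snap s(t) = -10·sin(t), nehmen wir 3 Integrale. Die Stammfunktion von dem Snap ist der Ruck. Mit j(0) = 10 erhalten wir j(t) = 10·cos(t). Die Stammfunktion von dem Ruck ist die Beschleunigung. Mit a(0) = 0 erhalten wir a(t) = 10·sin(t). Das Integral von der Beschleunigung, mit v(0) = -10, ergibt die Geschwindigkeit: v(t) = -10·cos(t). Aus der Gleichung für die Geschwindigkeit v(t) = -10·cos(t), setzen wir t = pi ein und erhalten v = 10.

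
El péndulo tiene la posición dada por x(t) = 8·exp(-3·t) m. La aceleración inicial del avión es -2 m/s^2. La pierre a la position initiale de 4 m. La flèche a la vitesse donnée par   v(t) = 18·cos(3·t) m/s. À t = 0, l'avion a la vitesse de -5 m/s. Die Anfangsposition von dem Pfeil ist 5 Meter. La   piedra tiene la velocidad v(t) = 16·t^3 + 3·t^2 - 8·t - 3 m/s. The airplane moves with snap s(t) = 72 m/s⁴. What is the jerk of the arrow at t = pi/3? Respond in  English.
To solve this, we need to take 2 derivatives of our velocity equation v(t) = 18·cos(3·t). Taking d/dt of v(t), we find a(t) = -54·sin(3·t). Differentiating acceleration, we get jerk: j(t) = -162·cos(3·t). Using j(t) = -162·cos(3·t) and substituting t = pi/3, we find j = 162.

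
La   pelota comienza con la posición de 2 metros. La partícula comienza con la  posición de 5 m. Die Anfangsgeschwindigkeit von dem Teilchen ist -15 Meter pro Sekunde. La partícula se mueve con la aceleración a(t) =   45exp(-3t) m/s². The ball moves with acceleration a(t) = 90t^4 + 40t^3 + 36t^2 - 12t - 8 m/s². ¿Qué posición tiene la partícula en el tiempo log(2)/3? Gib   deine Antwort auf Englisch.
We need to integrate our acceleration equation a(t) = 45·exp(-3·t) 2 times. Integrating acceleration and using the initial condition v(0) = -15, we get v(t) = -15·exp(-3·t). The antiderivative of velocity is position. Using x(0) = 5, we get x(t) = 5·exp(-3·t). We have position x(t) = 5·exp(-3·t). Substituting t = log(2)/3: x(log(2)/3) = 5/2.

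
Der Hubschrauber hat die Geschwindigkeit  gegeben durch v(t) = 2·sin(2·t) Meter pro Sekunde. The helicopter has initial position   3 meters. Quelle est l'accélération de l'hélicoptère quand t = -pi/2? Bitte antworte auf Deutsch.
Wir müssen unsere Gleichung für die Geschwindigkeit v(t) = 2·sin(2·t) 1-mal ableiten. Die Ableitung von der Geschwindigkeit ergibt die Beschleunigung: a(t) = 4·cos(2·t). Aus der Gleichung für die Beschleunigung a(t) = 4·cos(2·t), setzen wir t = -pi/2 ein und erhalten a = -4.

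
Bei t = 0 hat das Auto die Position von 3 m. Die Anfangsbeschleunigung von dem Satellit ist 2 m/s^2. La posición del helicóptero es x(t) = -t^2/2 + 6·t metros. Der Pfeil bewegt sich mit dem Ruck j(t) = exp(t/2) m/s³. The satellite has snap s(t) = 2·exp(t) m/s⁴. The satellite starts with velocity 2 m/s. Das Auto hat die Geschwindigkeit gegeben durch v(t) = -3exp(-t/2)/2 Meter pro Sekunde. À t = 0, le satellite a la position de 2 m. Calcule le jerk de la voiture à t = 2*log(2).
En partant de la vitesse v(t) = -3·exp(-t/2)/2, nous prenons 2 dérivées. En dérivant la vitesse, nous obtenons l'accélération: a(t) = 3·exp(-t/2)/4. La dérivée de l'accélération donne le jerk: j(t) = -3·exp(-t/2)/8. Nous avons le jerk j(t) = -3·exp(-t/2)/8. En substituant t = 2*log(2): j(2*log(2)) = -3/16.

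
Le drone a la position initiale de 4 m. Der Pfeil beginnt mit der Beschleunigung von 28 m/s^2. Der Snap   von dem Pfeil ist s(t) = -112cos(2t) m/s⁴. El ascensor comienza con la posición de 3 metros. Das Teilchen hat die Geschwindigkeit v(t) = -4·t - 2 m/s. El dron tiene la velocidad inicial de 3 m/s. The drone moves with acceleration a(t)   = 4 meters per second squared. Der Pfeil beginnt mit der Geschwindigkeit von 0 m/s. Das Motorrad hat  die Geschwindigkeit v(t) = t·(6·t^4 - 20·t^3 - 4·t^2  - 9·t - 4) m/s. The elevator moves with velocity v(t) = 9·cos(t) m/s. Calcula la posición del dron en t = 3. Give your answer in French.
En partant de l'accélération a(t) = 4, nous prenons 2 intégrales. En intégrant l'accélération et en utilisant la condition initiale v(0) = 3, nous obtenons v(t) = 4·t + 3. En prenant ∫v(t)dt et en appliquant x(0) = 4, nous trouvons x(t) = 2·t^2 + 3·t + 4. En utilisant x(t) = 2·t^2 + 3·t + 4 et en substituant t = 3, nous trouvons x = 31.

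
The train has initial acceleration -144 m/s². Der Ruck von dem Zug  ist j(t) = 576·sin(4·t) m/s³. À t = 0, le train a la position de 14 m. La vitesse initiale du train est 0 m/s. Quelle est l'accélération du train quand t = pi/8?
Pour résoudre ceci, nous devons prendre 1 intégrale de notre équation du jerk j(t) = 576·sin(4·t). En prenant ∫j(t)dt et en appliquant a(0) = -144, nous trouvons a(t) = -144·cos(4·t). De l'équation de l'accélération a(t) = -144·cos(4·t), nous substituons t = pi/8 pour obtenir a = 0.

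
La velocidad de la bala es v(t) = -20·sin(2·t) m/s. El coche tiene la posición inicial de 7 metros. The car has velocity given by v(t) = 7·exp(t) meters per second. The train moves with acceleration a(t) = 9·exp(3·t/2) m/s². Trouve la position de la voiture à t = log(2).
Nous devons trouver l'intégrale de notre équation de la vitesse v(t) = 7·exp(t) 1 fois. En prenant ∫v(t)dt et en appliquant x(0) = 7, nous trouvons x(t) = 7·exp(t). Nous avons la position x(t) = 7·exp(t). En substituant t = log(2): x(log(2)) = 14.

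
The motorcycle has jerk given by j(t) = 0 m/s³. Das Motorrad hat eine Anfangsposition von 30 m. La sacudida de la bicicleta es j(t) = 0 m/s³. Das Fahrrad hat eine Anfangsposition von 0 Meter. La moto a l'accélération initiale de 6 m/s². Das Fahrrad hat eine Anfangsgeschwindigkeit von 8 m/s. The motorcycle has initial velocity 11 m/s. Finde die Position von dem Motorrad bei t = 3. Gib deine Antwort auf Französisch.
Nous devons intégrer notre équation du jerk j(t) = 0 3 fois. En prenant ∫j(t)dt et en appliquant a(0) = 6, nous trouvons a(t) = 6. En intégrant l'accélération et en utilisant la condition initiale v(0) = 11, nous obtenons v(t) = 6·t + 11. En prenant ∫v(t)dt et en appliquant x(0) = 30, nous trouvons x(t) = 3·t^2 + 11·t + 30. En utilisant x(t) = 3·t^2 + 11·t + 30 et en substituant t = 3, nous trouvons x = 90.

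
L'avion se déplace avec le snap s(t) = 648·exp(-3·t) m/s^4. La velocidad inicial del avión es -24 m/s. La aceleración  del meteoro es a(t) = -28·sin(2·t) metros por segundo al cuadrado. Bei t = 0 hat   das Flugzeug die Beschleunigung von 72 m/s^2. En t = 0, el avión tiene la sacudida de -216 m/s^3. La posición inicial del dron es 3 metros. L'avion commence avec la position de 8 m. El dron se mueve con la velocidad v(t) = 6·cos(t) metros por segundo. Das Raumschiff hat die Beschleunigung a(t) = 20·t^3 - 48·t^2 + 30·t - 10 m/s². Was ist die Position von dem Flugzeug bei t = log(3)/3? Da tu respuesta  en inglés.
We must find the antiderivative of our snap equation s(t) = 648·exp(-3·t) 4 times. Finding the antiderivative of s(t) and using j(0) = -216: j(t) = -216·exp(-3·t). The antiderivative of jerk is acceleration. Using a(0) = 72, we get a(t) = 72·exp(-3·t). The antiderivative of acceleration, with v(0) = -24, gives velocity: v(t) = -24·exp(-3·t). The integral of velocity is position. Using x(0) = 8, we get x(t) = 8·exp(-3·t). We have position x(t) = 8·exp(-3·t). Substituting t = log(3)/3: x(log(3)/3) = 8/3.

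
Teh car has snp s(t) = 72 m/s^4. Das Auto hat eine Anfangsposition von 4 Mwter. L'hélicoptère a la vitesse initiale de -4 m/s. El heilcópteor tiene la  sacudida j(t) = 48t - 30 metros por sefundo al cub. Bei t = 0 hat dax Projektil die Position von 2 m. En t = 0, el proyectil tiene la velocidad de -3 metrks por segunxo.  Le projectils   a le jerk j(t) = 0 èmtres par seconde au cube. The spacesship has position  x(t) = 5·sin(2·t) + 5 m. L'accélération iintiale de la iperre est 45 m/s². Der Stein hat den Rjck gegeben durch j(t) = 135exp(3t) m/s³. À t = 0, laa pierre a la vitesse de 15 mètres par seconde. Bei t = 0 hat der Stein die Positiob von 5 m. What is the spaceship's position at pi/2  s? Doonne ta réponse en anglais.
Using x(t) = 5·sin(2·t) + 5 and substituting t = pi/2, we find x = 5.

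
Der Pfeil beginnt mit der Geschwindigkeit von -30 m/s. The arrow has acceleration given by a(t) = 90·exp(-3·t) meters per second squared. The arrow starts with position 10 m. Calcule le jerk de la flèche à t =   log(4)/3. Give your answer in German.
Wir müssen unsere Gleichung für die Beschleunigung a(t) = 90·exp(-3·t) 1-mal ableiten. Mit d/dt von a(t) finden wir j(t) = -270·exp(-3·t). Aus der Gleichung für den Ruck j(t) = -270·exp(-3·t), setzen wir t = log(4)/3 ein und erhalten j = -135/2.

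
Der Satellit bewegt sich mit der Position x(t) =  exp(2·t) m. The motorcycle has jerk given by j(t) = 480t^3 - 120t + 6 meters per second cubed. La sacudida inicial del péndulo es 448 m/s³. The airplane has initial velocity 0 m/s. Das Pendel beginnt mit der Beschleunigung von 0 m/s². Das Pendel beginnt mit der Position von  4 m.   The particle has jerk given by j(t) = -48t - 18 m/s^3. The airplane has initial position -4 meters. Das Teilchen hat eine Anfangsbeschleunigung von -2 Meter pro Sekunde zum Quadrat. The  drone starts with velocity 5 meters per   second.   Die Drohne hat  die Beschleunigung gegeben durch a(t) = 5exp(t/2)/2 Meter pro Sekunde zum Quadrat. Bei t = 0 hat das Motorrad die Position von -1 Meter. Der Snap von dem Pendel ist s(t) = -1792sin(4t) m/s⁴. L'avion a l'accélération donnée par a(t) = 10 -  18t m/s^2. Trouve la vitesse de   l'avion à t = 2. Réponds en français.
Nous devons intégrer notre équation de l'accélération a(t) = 10 - 18·t 1 fois. La primitive de l'accélération est la vitesse. En utilisant v(0) = 0, nous obtenons v(t) = t·(10 - 9·t). En utilisant v(t) = t·(10 - 9·t) et en substituant t = 2, nous trouvons v = -16.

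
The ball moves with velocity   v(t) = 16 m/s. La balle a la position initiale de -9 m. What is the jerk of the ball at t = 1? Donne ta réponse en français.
Pour résoudre ceci, nous devons prendre 2 dérivées de notre équation de la vitesse v(t) = 16. La dérivée de la vitesse donne l'accélération: a(t) = 0. La dérivée de l'accélération donne le jerk: j(t) = 0. Nous avons le jerk j(t) = 0. En substituant t = 1: j(1) = 0.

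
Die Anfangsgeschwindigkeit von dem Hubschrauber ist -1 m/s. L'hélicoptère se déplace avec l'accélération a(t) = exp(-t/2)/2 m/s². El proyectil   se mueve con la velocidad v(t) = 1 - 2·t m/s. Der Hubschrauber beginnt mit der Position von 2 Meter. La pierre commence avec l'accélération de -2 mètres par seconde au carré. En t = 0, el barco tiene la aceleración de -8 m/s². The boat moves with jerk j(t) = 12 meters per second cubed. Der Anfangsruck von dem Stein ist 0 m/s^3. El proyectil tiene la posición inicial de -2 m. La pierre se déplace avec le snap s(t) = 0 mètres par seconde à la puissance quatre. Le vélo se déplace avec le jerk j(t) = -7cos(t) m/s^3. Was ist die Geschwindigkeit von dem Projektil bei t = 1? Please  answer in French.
En utilisant v(t) = 1 - 2·t et en substituant t = 1, nous trouvons v = -1.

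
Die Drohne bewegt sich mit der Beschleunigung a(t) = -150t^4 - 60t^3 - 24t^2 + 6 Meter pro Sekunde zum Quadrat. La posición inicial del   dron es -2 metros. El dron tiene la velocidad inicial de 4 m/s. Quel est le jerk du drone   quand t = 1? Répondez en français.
En partant de l'accélération a(t) = -150·t^4 - 60·t^3 - 24·t^2 + 6, nous prenons 1 dérivée. En dérivant l'accélération, nous obtenons le jerk: j(t) = -600·t^3 - 180·t^2 - 48·t. Nous avons le jerk j(t) = -600·t^3 - 180·t^2 - 48·t. En substituant t = 1: j(1) = -828.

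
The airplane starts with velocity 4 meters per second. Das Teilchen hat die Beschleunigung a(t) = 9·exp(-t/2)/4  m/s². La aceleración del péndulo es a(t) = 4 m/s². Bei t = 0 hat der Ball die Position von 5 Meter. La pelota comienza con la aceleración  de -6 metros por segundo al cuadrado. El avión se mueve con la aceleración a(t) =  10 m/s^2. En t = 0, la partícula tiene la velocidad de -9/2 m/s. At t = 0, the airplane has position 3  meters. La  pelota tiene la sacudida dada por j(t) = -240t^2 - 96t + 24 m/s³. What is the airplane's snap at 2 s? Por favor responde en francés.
Nous devons dériver notre équation de l'accélération a(t) = 10 2 fois. En prenant d/dt de a(t), nous trouvons j(t) = 0. La dérivée du jerk donne le snap: s(t) = 0. En utilisant s(t) = 0 et en substituant t = 2, nous trouvons s = 0.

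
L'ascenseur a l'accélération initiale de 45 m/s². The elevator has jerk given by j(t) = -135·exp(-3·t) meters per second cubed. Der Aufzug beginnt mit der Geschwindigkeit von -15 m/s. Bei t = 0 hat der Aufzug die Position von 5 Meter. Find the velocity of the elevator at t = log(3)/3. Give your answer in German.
Ausgehend von dem Ruck j(t) = -135·exp(-3·t), nehmen wir 2 Integrale. Die Stammfunktion von dem Ruck ist die Beschleunigung. Mit a(0) = 45 erhalten wir a(t) = 45·exp(-3·t). Die Stammfunktion von der Beschleunigung ist die Geschwindigkeit. Mit v(0) = -15 erhalten wir v(t) = -15·exp(-3·t). Wir haben die Geschwindigkeit v(t) = -15·exp(-3·t). Durch Einsetzen von t = log(3)/3: v(log(3)/3) = -5.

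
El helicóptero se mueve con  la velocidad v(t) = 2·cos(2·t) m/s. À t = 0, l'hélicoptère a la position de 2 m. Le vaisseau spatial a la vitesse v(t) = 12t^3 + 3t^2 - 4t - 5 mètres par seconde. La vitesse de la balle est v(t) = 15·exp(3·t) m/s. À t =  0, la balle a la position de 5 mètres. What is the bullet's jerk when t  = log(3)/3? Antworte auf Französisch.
En partant de la vitesse v(t) = 15·exp(3·t), nous prenons 2 dérivées. En dérivant la vitesse, nous obtenons l'accélération: a(t) = 45·exp(3·t). En dérivant l'accélération, nous obtenons le jerk: j(t) = 135·exp(3·t). En utilisant j(t) = 135·exp(3·t) et en substituant t = log(3)/3, nous trouvons j = 405.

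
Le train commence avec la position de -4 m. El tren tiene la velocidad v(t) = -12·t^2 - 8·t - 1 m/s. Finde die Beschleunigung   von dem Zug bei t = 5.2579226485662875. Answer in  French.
En partant de la vitesse v(t) = -12·t^2 - 8·t - 1, nous prenons 1 dérivée. En dérivant la vitesse, nous obtenons l'accélération: a(t) = -24·t - 8. En utilisant a(t) = -24·t - 8 et en substituant t = 5.2579226485662875, nous trouvons a = -134.190143565591.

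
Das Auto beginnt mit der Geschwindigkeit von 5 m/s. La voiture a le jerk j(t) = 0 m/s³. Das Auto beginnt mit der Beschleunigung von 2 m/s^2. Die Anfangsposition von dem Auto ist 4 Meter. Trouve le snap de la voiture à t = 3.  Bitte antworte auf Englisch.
Starting from jerk j(t) = 0, we take 1 derivative. Differentiating jerk, we get snap: s(t) = 0. From the given snap equation s(t) = 0, we substitute t = 3 to get s = 0.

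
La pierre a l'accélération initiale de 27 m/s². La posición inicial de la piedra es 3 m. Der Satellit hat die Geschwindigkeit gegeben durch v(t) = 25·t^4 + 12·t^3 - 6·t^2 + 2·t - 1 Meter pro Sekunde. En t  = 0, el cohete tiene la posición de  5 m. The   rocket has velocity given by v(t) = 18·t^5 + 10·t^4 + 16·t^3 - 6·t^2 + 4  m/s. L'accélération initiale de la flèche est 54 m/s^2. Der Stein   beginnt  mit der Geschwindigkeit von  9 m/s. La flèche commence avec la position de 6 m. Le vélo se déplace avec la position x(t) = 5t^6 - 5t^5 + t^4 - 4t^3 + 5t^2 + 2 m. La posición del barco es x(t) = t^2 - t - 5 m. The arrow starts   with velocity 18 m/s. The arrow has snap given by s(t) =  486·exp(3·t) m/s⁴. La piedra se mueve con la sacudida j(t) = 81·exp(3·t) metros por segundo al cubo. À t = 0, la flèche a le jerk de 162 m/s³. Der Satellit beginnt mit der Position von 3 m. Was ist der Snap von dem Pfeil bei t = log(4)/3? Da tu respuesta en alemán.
Mit s(t) = 486·exp(3·t) und Einsetzen von t = log(4)/3, finden wir s = 1944.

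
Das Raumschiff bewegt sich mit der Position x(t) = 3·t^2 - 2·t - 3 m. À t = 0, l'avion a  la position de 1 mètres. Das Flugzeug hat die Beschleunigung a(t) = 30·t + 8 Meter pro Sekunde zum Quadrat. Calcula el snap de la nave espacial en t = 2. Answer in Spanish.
Para resolver esto, necesitamos tomar 4 derivadas de nuestra ecuación de la posición x(t) = 3·t^2 - 2·t - 3. Tomando d/dt de x(t), encontramos v(t) = 6·t - 2. Derivando la velocidad, obtenemos la aceleración: a(t) = 6. Tomando d/dt de a(t), encontramos j(t) = 0. La derivada de la sacudida da el snap: s(t) = 0. De la ecuación del snap s(t) = 0, sustituimos t = 2 para obtener s = 0.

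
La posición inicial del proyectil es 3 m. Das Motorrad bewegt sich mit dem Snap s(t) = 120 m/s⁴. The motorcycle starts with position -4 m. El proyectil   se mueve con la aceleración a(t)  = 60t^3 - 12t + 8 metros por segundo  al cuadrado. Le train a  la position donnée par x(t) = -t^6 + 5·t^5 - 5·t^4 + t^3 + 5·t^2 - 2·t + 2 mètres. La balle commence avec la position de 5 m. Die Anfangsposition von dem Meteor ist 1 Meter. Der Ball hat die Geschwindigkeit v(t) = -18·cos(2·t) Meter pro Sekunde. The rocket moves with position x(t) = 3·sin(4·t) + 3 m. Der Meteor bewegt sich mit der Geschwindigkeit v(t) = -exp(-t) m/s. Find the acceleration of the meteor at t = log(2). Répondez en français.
En partant de la vitesse v(t) = -exp(-t), nous prenons 1 dérivée. En prenant d/dt de v(t), nous trouvons a(t) = exp(-t). En utilisant a(t) = exp(-t) et en substituant t = log(2), nous trouvons a = 1/2.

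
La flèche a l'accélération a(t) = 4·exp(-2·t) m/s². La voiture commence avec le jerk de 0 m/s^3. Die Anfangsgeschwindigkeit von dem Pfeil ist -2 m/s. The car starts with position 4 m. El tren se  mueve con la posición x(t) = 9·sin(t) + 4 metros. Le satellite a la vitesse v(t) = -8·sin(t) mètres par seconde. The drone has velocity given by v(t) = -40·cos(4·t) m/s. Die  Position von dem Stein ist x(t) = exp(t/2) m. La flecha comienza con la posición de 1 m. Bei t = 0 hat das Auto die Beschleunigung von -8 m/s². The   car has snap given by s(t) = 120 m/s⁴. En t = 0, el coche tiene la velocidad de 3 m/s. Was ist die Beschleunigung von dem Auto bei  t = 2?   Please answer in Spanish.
Partiendo del snap s(t) = 120, tomamos 2 antiderivadas. Integrando el snap y usando la condición inicial j(0) = 0, obtenemos j(t) = 120·t. La antiderivada de la sacudida es la aceleración. Usando a(0) = -8, obtenemos a(t) = 60·t^2 - 8. Tenemos la aceleración a(t) = 60·t^2 - 8. Sustituyendo t = 2: a(2) = 232.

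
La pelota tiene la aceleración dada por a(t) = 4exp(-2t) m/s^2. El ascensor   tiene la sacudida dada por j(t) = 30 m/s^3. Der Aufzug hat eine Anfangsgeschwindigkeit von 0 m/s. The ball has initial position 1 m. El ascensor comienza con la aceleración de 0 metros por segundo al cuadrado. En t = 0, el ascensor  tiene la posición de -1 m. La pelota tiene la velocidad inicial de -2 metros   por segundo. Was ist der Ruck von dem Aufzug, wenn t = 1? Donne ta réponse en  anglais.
We have jerk j(t) = 30. Substituting t = 1: j(1) = 30.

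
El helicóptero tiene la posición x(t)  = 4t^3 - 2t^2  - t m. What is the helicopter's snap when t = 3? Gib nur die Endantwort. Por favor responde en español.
s(3) = 0.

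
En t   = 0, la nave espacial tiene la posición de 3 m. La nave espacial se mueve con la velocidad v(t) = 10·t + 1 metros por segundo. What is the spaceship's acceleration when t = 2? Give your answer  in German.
Ausgehend von der Geschwindigkeit v(t) = 10·t + 1, nehmen wir 1 Ableitung. Die Ableitung von der Geschwindigkeit ergibt die Beschleunigung: a(t) = 10. Wir haben die Beschleunigung a(t) = 10. Durch Einsetzen von t = 2: a(2) = 10.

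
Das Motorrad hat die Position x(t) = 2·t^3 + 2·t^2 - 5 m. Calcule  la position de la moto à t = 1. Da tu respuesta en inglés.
From the given position equation x(t) = 2·t^3 + 2·t^2 - 5, we substitute t = 1 to get x = -1.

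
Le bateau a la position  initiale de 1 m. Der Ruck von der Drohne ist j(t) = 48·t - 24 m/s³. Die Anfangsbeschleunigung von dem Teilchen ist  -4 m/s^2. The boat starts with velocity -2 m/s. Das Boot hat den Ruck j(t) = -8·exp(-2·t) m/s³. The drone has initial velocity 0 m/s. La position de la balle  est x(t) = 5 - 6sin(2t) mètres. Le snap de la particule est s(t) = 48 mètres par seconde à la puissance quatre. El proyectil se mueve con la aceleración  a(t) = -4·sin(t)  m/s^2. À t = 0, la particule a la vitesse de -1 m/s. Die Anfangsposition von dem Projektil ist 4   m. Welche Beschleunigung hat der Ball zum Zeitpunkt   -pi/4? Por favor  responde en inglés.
To solve this, we need to take 2 derivatives of our position equation x(t) = 5 - 6·sin(2·t). The derivative of position gives velocity: v(t) = -12·cos(2·t). Taking d/dt of v(t), we find a(t) = 24·sin(2·t). Using a(t) = 24·sin(2·t) and substituting t = -pi/4, we find a = -24.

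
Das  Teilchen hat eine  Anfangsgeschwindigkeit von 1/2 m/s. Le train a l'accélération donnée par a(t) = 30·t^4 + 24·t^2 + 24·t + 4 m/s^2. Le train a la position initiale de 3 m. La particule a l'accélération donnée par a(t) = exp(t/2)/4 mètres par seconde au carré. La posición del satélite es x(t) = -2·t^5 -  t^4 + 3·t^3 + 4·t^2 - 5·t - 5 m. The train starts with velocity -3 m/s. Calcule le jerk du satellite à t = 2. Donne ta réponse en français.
En partant de la position x(t) = -2·t^5 - t^4 + 3·t^3 + 4·t^2 - 5·t - 5, nous prenons 3 dérivées. En prenant d/dt de x(t), nous trouvons v(t) = -10·t^4 - 4·t^3 + 9·t^2 + 8·t - 5. La dérivée de la vitesse donne l'accélération: a(t) = -40·t^3 - 12·t^2 + 18·t + 8. La dérivée de l'accélération donne le jerk: j(t) = -120·t^2 - 24·t + 18. De l'équation du jerk j(t) = -120·t^2 - 24·t + 18, nous substituons t = 2 pour obtenir j = -510.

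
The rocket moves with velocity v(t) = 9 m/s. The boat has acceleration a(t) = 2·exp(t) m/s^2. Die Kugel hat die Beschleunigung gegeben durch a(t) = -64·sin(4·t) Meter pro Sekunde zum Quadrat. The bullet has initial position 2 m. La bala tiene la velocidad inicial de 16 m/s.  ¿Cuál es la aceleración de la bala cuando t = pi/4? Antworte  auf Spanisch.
Usando a(t) = -64·sin(4·t) y sustituyendo t = pi/4, encontramos a = 0.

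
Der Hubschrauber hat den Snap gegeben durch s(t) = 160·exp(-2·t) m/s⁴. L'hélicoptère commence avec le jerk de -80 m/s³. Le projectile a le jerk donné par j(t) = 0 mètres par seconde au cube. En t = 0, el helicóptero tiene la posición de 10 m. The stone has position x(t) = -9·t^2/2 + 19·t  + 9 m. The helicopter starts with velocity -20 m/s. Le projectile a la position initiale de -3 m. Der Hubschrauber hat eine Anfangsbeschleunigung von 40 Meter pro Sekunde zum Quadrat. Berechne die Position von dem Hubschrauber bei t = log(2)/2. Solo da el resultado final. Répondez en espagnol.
La respuesta es 5.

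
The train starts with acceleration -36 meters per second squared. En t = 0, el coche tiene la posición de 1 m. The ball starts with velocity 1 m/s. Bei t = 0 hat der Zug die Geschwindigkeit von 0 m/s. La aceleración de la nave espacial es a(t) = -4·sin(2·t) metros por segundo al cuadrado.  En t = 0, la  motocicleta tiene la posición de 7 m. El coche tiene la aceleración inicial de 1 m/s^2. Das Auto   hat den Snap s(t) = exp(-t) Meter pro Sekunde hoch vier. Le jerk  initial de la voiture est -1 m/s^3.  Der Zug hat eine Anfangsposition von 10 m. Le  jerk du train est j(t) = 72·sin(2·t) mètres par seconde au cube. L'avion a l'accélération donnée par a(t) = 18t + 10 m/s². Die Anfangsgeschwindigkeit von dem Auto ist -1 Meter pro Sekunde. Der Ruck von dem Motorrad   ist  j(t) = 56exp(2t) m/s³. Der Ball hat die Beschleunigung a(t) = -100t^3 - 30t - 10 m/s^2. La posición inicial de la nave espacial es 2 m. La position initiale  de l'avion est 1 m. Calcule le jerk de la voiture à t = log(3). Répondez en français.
Nous devons trouver la primitive de notre équation du snap s(t) = exp(-t) 1 fois. En prenant ∫s(t)dt et en appliquant j(0) = -1, nous trouvons j(t) = -exp(-t). De l'équation du jerk j(t) = -exp(-t), nous substituons t = log(3) pour obtenir j = -1/3.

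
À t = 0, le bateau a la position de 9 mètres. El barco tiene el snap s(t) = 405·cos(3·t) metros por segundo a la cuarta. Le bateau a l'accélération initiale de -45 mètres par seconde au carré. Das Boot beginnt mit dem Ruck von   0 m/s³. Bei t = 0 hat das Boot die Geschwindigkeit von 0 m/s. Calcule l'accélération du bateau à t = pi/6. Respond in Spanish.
Necesitamos integrar nuestra ecuación del snap s(t) = 405·cos(3·t) 2 veces. Tomando ∫s(t)dt y aplicando j(0) = 0, encontramos j(t) = 135·sin(3·t). Integrando la sacudida y usando la condición inicial a(0) = -45, obtenemos a(t) = -45·cos(3·t). Tenemos la aceleración a(t) = -45·cos(3·t). Sustituyendo t = pi/6: a(pi/6) = 0.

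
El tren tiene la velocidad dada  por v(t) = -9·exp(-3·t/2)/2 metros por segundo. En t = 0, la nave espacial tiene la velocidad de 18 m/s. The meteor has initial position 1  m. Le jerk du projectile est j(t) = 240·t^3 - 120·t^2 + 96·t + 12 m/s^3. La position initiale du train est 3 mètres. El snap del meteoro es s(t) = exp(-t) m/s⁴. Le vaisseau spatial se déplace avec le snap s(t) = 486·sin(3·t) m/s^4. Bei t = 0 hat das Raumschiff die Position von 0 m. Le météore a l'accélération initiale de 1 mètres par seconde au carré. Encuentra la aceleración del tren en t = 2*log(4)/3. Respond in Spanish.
Para resolver esto, necesitamos tomar 1 derivada de nuestra ecuación de la velocidad v(t) = -9·exp(-3·t/2)/2. La derivada de la velocidad da la aceleración: a(t) = 27·exp(-3·t/2)/4. De la ecuación de la aceleración a(t) = 27·exp(-3·t/2)/4, sustituimos t = 2*log(4)/3 para obtener a = 27/16.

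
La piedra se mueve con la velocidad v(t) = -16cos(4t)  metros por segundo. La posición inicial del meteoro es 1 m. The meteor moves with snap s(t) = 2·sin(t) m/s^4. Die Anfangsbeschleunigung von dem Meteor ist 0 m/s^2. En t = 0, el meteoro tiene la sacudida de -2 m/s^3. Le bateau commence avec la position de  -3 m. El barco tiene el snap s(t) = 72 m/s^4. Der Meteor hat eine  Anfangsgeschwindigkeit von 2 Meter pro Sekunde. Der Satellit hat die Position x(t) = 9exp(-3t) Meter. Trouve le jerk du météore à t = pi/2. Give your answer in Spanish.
Necesitamos integrar nuestra ecuación del snap s(t) = 2·sin(t) 1 vez. Integrando el snap y usando la condición inicial j(0) = -2, obtenemos j(t) = -2·cos(t). Usando j(t) = -2·cos(t) y sustituyendo t = pi/2, encontramos j = 0.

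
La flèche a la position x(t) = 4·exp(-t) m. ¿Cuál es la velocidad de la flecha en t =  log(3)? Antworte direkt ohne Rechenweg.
En t = log(3), v = -4/3.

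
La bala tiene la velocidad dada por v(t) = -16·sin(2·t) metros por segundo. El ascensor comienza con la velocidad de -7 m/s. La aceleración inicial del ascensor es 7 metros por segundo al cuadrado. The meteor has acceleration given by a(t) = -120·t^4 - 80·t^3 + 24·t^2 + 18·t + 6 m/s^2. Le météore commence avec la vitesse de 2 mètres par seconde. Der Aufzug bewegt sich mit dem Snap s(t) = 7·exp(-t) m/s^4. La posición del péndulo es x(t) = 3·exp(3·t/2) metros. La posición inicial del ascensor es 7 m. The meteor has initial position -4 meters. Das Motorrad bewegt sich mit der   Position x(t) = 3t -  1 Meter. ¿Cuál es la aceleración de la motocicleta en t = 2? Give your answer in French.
Pour résoudre ceci, nous devons prendre 2 dérivées de notre équation de la position x(t) = 3·t - 1. En dérivant la position, nous obtenons la vitesse: v(t) = 3. La dérivée de la vitesse donne l'accélération: a(t) = 0. En utilisant a(t) = 0 et en substituant t = 2, nous trouvons a = 0.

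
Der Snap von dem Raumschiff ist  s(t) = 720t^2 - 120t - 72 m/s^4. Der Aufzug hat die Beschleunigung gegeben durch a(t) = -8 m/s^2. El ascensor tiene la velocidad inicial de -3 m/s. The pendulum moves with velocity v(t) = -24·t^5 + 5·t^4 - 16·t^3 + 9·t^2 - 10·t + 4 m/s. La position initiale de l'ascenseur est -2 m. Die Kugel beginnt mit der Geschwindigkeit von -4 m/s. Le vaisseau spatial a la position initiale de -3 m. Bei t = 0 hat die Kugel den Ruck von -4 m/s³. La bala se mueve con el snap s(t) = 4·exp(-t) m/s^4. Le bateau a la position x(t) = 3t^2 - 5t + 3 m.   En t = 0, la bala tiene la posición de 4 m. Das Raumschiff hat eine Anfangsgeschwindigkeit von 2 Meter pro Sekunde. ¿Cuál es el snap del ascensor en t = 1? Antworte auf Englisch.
To solve this, we need to take 2 derivatives of our acceleration equation a(t) = -8. Taking d/dt of a(t), we find j(t) = 0. The derivative of jerk gives snap: s(t) = 0. Using s(t) = 0 and substituting t = 1, we find s = 0.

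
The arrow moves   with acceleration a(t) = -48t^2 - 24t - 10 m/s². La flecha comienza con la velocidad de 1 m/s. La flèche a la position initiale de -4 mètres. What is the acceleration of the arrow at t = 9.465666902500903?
Using a(t) = -48·t^2 - 24·t - 10 and substituting t = 9.465666902500903, we find a = -4537.92080129687.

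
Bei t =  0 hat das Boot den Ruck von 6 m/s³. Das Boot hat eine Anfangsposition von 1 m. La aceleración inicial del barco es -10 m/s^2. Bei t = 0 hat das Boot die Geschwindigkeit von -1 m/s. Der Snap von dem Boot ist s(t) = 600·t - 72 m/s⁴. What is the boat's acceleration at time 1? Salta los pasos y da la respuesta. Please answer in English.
At t = 1, a = 60.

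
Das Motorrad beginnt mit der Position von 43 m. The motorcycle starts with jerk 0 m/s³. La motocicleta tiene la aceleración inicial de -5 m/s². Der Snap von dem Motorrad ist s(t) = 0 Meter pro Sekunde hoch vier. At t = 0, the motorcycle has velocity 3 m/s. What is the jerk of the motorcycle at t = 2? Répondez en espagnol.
Partiendo del snap s(t) = 0, tomamos 1 antiderivada. La antiderivada del snap es la sacudida. Usando j(0) = 0, obtenemos j(t) = 0. Usando j(t) = 0 y sustituyendo t = 2, encontramos j = 0.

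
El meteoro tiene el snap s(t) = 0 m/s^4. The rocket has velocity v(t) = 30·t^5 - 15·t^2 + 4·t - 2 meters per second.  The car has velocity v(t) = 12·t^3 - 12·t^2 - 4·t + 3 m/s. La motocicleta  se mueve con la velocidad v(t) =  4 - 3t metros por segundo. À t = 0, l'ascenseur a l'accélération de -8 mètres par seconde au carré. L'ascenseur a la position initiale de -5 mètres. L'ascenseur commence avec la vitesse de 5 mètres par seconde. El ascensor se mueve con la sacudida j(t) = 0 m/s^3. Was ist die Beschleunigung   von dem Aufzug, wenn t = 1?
Ausgehend von dem Ruck j(t) = 0, nehmen wir 1 Integral. Das Integral von dem Ruck, mit a(0) = -8, ergibt die Beschleunigung: a(t) = -8. Wir haben die Beschleunigung a(t) = -8. Durch Einsetzen von t = 1: a(1) = -8.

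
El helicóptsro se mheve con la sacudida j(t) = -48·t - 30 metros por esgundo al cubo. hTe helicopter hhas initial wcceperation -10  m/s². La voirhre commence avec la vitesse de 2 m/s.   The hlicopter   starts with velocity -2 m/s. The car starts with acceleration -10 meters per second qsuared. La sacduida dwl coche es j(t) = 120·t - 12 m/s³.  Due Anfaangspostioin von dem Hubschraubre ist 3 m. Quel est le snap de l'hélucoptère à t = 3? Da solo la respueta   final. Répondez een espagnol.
El snap en t = 3 es s = -48.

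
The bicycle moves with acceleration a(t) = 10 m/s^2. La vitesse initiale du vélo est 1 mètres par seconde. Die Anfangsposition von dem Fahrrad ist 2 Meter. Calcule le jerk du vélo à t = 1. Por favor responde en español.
Para resolver esto, necesitamos tomar 1 derivada de nuestra ecuación de la aceleración a(t) = 10. Derivando la aceleración, obtenemos la sacudida: j(t) = 0. Tenemos la sacudida j(t) = 0. Sustituyendo t = 1: j(1) = 0.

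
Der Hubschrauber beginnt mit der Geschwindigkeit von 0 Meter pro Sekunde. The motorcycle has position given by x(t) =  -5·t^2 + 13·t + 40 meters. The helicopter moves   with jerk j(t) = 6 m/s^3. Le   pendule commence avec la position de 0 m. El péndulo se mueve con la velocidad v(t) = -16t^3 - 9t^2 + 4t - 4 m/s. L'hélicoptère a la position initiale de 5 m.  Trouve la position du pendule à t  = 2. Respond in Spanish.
Para resolver esto, necesitamos tomar 1 integral de nuestra ecuación de la velocidad v(t) = -16·t^3 - 9·t^2 + 4·t - 4. Tomando ∫v(t)dt y aplicando x(0) = 0, encontramos x(t) = -4·t^4 - 3·t^3 + 2·t^2 - 4·t. Usando x(t) = -4·t^4 - 3·t^3 + 2·t^2 - 4·t y sustituyendo t = 2, encontramos x = -88.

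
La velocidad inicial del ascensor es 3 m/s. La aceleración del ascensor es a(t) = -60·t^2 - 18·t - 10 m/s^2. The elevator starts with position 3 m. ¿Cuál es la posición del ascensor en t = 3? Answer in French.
Nous devons trouver la primitive de notre équation de l'accélération a(t) = -60·t^2 - 18·t - 10 2 fois. L'intégrale de l'accélération est la vitesse. En utilisant v(0) = 3, nous obtenons v(t) = -20·t^3 - 9·t^2 - 10·t + 3. L'intégrale de la vitesse, avec x(0) = 3, donne la position: x(t) = -5·t^4 - 3·t^3 - 5·t^2 + 3·t + 3. De l'équation de la position x(t) = -5·t^4 - 3·t^3 - 5·t^2 + 3·t + 3, nous substituons t = 3 pour obtenir x = -519.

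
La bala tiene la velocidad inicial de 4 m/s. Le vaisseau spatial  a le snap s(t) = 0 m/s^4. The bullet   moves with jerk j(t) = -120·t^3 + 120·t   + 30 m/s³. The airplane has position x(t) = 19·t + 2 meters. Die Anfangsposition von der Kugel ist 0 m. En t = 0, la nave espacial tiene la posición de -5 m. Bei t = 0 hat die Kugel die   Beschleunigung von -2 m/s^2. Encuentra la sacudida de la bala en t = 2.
Usando j(t) = -120·t^3 + 120·t + 30 y sustituyendo t = 2, encontramos j = -690.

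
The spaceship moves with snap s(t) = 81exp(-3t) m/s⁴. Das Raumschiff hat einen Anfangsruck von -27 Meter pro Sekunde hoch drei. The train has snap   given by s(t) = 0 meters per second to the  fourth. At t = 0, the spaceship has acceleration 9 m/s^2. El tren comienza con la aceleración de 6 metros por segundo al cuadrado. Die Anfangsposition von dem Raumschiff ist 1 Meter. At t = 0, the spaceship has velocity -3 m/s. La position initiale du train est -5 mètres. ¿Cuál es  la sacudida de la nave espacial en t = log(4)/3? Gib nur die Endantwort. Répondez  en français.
À t = log(4)/3, j = -27/4.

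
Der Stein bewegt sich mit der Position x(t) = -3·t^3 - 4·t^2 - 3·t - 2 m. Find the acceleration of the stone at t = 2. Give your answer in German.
Um dies zu lösen, müssen wir 2 Ableitungen unserer Gleichung für die Position x(t) = -3·t^3 - 4·t^2 - 3·t - 2 nehmen. Durch Ableiten von der Position erhalten wir die Geschwindigkeit: v(t) = -9·t^2 - 8·t - 3. Die Ableitung von der Geschwindigkeit ergibt die Beschleunigung: a(t) = -18·t - 8. Wir haben die Beschleunigung a(t) = -18·t - 8. Durch Einsetzen von t = 2: a(2) = -44.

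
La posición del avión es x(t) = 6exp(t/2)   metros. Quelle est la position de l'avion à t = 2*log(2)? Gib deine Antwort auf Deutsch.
Aus der Gleichung für die Position x(t) = 6·exp(t/2), setzen wir t = 2*log(2) ein und erhalten x = 12.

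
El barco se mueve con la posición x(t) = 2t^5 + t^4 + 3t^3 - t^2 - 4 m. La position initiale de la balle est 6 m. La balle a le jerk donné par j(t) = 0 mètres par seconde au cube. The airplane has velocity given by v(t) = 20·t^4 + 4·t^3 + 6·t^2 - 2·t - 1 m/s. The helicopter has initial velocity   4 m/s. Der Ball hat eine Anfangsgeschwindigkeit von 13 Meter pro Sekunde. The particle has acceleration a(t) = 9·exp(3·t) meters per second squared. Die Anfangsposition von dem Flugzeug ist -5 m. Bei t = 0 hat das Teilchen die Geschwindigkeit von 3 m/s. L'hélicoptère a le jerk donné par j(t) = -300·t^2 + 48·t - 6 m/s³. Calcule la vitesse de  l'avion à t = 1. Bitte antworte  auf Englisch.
From the given velocity equation v(t) = 20·t^4 + 4·t^3 + 6·t^2 - 2·t - 1, we substitute t = 1 to get v = 27.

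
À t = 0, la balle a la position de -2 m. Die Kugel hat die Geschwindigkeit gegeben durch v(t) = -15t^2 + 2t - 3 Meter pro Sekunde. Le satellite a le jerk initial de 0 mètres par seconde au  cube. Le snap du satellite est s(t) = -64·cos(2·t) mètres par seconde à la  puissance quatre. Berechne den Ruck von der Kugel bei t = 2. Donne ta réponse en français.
Pour résoudre ceci, nous devons prendre 2 dérivées de notre équation de la vitesse v(t) = -15·t^2 + 2·t - 3. La dérivée de la vitesse donne l'accélération: a(t) = 2 - 30·t. En dérivant l'accélération, nous obtenons le jerk: j(t) = -30. De l'équation du jerk j(t) = -30, nous substituons t = 2 pour obtenir j = -30.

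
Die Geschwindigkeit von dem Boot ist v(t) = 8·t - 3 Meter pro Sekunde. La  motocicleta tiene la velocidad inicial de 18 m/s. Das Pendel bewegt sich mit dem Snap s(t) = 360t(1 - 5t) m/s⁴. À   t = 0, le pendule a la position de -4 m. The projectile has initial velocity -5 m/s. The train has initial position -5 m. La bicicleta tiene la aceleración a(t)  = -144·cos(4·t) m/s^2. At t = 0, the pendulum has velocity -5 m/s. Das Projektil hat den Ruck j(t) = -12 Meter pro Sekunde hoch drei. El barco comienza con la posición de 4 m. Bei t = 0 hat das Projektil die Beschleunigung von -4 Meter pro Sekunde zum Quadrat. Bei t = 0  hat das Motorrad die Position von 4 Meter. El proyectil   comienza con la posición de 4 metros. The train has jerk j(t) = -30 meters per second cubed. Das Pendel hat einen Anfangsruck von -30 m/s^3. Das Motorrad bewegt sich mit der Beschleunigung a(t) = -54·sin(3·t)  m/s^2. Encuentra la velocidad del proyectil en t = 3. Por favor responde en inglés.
To find the answer, we compute 2 integrals of j(t) = -12. The antiderivative of jerk is acceleration. Using a(0) = -4, we get a(t) = -12·t - 4. The antiderivative of acceleration, with v(0) = -5, gives velocity: v(t) = -6·t^2 - 4·t - 5. We have velocity v(t) = -6·t^2 - 4·t - 5. Substituting t = 3: v(3) = -71.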